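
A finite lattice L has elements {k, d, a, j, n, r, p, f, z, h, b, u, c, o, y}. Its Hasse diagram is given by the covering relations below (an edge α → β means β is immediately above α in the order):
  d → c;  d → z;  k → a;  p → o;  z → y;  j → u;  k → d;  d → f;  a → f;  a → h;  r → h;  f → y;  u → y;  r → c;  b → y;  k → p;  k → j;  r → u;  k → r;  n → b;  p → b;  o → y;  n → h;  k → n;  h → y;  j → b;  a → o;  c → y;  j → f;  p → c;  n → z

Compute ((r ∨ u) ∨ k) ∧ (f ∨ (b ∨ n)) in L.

r ∨ u = u
u ∨ k = u
b ∨ n = b
f ∨ b = y
u ∧ y = u

u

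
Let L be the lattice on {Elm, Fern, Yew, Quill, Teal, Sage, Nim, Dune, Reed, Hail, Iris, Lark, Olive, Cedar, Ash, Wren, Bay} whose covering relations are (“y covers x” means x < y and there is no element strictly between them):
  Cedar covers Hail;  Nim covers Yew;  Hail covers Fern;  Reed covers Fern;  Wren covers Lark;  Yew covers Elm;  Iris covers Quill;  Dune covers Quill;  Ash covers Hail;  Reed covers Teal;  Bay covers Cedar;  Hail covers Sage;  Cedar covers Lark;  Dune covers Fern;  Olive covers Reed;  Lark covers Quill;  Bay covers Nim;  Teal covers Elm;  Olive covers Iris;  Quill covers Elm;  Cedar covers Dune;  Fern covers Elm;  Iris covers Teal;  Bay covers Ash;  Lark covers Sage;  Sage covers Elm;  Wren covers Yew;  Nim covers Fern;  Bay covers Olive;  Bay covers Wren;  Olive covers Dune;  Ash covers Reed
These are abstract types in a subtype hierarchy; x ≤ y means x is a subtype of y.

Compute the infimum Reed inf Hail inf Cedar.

Fern

Common lower bounds of {Reed, Hail, Cedar}: Elm, Fern.
The greatest among these is Fern.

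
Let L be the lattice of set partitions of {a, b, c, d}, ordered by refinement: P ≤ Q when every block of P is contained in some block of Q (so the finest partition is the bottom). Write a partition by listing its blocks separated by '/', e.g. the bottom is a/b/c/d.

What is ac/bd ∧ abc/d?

Common lower bounds of {ac/bd, abc/d}: a/b/c/d, ac/b/d.
The greatest among these is ac/b/d.

ac/b/d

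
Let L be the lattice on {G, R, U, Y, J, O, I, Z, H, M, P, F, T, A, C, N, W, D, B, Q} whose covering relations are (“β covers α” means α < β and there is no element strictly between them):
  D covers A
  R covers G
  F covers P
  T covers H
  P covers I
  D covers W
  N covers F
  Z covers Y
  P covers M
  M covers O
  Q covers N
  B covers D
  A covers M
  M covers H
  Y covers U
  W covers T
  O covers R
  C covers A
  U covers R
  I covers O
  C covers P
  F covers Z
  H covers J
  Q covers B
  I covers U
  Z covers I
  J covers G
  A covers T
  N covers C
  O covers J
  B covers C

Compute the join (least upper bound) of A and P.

C

Common upper bounds of {A, P}: B, C, N, Q.
The least among these is C.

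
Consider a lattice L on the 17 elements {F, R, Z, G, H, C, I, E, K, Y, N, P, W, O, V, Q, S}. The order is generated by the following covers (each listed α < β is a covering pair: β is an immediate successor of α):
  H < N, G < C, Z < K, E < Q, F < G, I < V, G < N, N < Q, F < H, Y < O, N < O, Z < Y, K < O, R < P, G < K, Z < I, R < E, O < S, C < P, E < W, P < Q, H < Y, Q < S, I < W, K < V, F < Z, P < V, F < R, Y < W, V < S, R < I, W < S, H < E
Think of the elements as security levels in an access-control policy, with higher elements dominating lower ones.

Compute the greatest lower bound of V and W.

I

Common lower bounds of {V, W}: F, I, R, Z.
The greatest among these is I.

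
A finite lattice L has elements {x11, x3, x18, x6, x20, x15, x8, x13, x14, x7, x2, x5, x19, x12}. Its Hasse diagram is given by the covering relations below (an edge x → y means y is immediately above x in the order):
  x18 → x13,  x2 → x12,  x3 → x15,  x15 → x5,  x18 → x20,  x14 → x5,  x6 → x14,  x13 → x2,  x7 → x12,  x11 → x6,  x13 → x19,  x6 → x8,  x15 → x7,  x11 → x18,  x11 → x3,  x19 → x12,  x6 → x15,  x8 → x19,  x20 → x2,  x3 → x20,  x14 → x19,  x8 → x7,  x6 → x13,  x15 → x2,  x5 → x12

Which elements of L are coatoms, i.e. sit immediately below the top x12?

The coatoms are exactly the elements covered by x12: x19, x2, x5, x7.

x19, x2, x5, x7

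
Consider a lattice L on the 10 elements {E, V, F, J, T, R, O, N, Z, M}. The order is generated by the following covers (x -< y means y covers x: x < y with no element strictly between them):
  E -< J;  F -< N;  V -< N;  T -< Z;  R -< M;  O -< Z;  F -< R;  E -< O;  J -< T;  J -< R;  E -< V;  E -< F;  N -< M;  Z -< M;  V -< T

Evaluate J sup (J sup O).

Z

J ∨ O = Z
J ∨ Z = Z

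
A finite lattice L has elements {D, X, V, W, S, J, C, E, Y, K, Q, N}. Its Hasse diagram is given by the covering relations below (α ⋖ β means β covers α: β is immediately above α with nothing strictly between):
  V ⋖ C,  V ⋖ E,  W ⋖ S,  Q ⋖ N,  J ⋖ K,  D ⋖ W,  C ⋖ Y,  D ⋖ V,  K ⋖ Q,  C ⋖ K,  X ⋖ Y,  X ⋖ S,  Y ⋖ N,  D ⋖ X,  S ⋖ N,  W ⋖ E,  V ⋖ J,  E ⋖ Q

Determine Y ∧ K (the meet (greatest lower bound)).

C

Common lower bounds of {Y, K}: C, D, V.
The greatest among these is C.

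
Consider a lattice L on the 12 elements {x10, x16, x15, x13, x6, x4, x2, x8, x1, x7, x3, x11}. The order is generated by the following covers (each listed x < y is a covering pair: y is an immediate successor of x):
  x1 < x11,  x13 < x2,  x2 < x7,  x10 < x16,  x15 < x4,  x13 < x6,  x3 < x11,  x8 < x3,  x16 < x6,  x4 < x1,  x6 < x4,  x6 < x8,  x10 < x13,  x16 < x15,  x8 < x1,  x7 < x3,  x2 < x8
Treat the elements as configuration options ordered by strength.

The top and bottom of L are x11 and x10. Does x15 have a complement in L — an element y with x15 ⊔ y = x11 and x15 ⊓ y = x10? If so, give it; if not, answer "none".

x7

Need y with x15 ∨ y = x11 and x15 ∧ y = x10.
Checking each element gives: x7.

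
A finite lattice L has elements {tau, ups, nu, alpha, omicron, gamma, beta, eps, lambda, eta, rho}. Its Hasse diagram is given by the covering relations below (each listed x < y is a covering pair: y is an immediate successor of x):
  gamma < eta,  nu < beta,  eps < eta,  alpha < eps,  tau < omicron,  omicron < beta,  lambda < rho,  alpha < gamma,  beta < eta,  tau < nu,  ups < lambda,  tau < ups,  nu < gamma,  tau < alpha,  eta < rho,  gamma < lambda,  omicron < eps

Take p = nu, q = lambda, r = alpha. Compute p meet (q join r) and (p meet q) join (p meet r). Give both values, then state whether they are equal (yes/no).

nu; nu; yes

q join r = lambda, so p meet (q join r) = nu meet lambda = nu.
p meet q = nu and p meet r = tau, so (p meet q) join (p meet r) = nu join tau = nu.
Equal: yes.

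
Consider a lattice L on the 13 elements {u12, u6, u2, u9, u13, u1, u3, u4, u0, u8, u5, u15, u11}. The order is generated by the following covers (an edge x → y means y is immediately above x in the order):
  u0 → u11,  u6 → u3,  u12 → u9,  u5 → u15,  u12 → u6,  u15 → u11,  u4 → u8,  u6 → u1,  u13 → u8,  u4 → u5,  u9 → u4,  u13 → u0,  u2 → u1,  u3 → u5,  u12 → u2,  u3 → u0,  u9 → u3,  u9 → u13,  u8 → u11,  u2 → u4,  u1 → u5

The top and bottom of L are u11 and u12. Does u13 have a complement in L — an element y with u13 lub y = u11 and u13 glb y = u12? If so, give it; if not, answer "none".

u1

Need y with u13 ∨ y = u11 and u13 ∧ y = u12.
Checking each element gives: u1.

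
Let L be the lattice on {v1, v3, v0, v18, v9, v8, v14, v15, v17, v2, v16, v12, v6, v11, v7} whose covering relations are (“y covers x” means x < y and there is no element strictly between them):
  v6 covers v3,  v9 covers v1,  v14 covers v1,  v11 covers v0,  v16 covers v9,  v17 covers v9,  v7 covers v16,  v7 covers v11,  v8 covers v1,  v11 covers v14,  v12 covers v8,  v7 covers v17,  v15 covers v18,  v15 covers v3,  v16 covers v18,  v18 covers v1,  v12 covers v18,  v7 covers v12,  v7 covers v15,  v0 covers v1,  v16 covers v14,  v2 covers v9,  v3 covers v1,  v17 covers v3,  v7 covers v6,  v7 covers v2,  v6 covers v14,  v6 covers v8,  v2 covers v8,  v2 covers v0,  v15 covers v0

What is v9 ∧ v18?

Common lower bounds of {v9, v18}: v1.
The greatest among these is v1.

v1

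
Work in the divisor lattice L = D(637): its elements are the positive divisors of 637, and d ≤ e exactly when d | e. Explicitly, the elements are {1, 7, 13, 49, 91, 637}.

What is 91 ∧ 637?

Common lower bounds of {91, 637}: 1, 13, 7, 91.
The greatest among these is 91.

91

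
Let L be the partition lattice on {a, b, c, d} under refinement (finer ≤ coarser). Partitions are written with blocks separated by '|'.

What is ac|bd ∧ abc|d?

ac|b|d

The meet (common refinement) of ac|bd and abc|d intersects blocks pairwise, giving ac|b|d.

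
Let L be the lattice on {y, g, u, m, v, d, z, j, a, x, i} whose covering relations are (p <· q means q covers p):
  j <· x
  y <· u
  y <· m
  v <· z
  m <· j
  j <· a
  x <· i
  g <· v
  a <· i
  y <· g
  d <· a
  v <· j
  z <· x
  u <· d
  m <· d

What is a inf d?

d

Common lower bounds of {a, d}: d, m, u, y.
The greatest among these is d.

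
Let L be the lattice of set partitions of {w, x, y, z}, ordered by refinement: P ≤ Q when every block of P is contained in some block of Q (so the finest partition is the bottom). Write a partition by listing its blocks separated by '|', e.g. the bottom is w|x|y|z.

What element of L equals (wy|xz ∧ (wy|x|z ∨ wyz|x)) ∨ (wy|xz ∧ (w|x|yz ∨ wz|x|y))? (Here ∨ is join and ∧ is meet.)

wy|x|z

wy|x|z ∨ wyz|x = wyz|x
wy|xz ∧ wyz|x = wy|x|z
w|x|yz ∨ wz|x|y = wyz|x
wy|xz ∧ wyz|x = wy|x|z
wy|x|z ∨ wy|x|z = wy|x|z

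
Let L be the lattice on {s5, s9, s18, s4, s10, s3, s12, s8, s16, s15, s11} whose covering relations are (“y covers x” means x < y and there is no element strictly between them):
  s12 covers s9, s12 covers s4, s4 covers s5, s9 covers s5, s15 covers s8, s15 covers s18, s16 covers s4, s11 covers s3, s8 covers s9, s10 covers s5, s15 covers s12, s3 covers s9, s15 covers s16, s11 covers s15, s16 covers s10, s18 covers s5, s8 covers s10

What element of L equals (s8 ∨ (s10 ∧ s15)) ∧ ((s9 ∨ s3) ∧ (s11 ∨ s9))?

s9

s10 ∧ s15 = s10
s8 ∨ s10 = s8
s9 ∨ s3 = s3
s11 ∨ s9 = s11
s3 ∧ s11 = s3
s8 ∧ s3 = s9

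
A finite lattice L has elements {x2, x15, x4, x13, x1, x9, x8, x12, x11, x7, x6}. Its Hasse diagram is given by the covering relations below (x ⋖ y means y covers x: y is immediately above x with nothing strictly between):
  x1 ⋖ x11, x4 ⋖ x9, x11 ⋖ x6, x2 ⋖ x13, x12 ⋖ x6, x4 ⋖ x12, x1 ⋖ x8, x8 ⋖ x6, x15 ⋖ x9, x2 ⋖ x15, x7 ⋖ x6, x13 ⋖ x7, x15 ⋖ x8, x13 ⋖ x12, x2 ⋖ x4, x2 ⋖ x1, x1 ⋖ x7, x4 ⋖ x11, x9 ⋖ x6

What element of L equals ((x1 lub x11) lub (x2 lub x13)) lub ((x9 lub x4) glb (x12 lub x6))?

x1 ∨ x11 = x11
x2 ∨ x13 = x13
x11 ∨ x13 = x6
x9 ∨ x4 = x9
x12 ∨ x6 = x6
x9 ∧ x6 = x9
x6 ∨ x9 = x6

x6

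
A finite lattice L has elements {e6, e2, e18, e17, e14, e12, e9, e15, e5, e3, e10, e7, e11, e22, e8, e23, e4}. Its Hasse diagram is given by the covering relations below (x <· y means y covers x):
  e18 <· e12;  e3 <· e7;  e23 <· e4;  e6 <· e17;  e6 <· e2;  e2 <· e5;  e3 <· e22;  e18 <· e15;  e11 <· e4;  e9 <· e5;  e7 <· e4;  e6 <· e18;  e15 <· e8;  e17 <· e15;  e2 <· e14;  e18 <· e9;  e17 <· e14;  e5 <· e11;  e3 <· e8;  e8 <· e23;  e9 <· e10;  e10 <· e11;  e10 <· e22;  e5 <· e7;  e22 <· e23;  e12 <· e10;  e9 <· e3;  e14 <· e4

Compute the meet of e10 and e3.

e9

Common lower bounds of {e10, e3}: e18, e6, e9.
The greatest among these is e9.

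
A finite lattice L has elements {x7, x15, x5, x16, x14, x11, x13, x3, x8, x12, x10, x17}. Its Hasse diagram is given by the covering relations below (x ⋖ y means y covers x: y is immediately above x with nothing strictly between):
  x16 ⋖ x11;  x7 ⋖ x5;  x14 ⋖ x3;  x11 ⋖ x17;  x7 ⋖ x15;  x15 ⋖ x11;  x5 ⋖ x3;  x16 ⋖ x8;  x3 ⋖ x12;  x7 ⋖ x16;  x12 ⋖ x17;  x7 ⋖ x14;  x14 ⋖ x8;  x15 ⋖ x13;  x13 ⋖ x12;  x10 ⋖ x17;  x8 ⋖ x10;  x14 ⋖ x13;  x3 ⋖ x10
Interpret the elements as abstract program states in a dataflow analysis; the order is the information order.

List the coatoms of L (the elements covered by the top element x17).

The coatoms are exactly the elements covered by x17: x10, x11, x12.

x10, x11, x12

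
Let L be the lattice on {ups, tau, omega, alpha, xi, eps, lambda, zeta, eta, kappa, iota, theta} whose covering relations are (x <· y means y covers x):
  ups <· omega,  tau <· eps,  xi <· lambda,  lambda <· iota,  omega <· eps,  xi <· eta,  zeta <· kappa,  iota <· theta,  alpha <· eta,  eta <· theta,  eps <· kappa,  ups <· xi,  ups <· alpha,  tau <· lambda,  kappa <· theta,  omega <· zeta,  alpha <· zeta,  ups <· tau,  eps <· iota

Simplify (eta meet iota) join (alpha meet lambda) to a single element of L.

xi

eta ∧ iota = xi
alpha ∧ lambda = ups
xi ∨ ups = xi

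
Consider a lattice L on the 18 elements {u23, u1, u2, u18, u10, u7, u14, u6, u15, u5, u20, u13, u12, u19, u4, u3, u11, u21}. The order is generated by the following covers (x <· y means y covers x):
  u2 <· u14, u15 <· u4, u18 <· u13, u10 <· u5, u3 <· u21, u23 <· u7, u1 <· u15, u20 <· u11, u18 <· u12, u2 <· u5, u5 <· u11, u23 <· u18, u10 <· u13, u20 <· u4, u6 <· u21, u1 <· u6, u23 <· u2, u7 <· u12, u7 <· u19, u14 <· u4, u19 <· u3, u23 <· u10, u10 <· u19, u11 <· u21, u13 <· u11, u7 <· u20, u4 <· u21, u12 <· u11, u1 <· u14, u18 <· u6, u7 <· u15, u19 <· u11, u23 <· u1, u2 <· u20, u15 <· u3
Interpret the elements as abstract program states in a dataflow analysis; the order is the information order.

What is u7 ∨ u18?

u12

Common upper bounds of {u7, u18}: u11, u12, u21.
The least among these is u12.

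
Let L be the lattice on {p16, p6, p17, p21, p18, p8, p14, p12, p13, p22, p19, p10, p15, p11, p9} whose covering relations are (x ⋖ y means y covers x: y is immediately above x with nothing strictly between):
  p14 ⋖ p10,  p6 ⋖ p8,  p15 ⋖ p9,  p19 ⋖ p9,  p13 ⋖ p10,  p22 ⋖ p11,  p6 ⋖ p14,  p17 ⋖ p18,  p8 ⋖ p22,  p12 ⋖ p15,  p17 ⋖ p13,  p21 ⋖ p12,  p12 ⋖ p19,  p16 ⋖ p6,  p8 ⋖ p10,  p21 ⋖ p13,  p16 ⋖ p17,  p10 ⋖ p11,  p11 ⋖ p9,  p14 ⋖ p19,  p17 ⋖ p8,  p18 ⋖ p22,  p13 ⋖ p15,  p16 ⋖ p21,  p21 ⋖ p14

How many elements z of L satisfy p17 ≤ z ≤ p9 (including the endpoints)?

9

The interval [p17, p9] = {p10, p11, p13, p15, p17, p18, p22, p8, p9}, which has 9 elements.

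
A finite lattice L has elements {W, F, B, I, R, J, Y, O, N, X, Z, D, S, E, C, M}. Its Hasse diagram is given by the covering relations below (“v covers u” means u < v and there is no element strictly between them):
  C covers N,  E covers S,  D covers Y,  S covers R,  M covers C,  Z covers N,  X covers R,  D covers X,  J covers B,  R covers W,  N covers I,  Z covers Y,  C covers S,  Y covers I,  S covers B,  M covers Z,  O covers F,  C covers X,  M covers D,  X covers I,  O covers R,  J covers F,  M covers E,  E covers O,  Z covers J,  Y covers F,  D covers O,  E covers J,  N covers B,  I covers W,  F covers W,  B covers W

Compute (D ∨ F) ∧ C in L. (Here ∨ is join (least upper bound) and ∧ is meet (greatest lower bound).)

D ∨ F = D
D ∧ C = X

X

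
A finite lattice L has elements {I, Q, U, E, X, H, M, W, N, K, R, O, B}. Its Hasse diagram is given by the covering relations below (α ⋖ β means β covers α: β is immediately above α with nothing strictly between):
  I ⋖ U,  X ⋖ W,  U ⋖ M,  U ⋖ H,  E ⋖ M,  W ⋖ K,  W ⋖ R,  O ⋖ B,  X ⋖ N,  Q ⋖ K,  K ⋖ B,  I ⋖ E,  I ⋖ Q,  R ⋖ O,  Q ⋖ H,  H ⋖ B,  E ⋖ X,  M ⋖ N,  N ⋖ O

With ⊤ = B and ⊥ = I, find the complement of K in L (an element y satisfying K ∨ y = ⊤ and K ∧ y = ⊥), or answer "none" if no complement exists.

U

Need y with K ∨ y = B and K ∧ y = I.
Checking each element gives: U.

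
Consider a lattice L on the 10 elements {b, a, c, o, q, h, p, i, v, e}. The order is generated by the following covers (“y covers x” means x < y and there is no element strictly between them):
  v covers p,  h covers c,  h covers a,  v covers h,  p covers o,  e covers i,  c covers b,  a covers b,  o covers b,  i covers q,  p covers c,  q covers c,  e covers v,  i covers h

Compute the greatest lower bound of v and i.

Common lower bounds of {v, i}: a, b, c, h.
The greatest among these is h.

h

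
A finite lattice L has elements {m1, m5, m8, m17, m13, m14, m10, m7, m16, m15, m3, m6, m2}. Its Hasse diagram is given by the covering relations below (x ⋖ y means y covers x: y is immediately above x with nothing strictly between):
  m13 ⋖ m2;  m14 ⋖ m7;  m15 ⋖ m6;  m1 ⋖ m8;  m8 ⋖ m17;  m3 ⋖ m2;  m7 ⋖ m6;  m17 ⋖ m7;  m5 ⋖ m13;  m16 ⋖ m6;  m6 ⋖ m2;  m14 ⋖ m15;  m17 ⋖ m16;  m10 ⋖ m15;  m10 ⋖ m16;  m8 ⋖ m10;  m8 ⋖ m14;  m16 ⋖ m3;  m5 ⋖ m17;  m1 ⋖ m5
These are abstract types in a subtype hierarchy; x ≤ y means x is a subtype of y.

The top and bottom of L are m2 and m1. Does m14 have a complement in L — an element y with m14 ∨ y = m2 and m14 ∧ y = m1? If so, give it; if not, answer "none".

Need y with m14 ∨ y = m2 and m14 ∧ y = m1.
Checking each element gives: m13.

m13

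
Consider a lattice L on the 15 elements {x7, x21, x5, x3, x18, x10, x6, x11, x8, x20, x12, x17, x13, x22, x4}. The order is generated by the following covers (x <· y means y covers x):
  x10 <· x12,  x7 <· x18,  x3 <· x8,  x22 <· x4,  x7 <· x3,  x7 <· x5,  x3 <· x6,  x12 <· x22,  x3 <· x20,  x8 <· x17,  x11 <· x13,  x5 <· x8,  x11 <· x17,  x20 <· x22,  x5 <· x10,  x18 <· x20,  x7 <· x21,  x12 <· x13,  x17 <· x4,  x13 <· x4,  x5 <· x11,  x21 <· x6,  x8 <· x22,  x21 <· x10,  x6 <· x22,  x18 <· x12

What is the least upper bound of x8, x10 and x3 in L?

x22

Common upper bounds of {x8, x10, x3}: x22, x4.
The least among these is x22.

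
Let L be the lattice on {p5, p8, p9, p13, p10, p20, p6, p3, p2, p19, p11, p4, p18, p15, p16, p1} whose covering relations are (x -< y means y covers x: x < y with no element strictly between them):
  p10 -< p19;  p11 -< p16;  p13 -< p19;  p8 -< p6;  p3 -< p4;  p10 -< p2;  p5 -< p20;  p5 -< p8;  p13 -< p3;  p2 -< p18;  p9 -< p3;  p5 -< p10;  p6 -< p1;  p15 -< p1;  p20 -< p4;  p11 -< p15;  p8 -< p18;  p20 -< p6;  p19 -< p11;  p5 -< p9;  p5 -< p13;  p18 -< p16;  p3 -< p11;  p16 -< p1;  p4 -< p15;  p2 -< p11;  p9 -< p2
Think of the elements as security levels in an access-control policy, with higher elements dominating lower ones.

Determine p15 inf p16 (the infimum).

Common lower bounds of {p15, p16}: p10, p11, p13, p19, p2, p3, p5, p9.
The greatest among these is p11.

p11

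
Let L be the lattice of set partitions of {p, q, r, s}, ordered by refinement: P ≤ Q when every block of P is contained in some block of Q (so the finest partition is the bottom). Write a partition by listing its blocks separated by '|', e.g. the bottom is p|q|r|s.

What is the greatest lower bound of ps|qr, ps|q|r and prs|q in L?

ps|q|r

The meet (common refinement) of ps|qr, ps|q|r, prs|q intersects blocks pairwise, giving ps|q|r.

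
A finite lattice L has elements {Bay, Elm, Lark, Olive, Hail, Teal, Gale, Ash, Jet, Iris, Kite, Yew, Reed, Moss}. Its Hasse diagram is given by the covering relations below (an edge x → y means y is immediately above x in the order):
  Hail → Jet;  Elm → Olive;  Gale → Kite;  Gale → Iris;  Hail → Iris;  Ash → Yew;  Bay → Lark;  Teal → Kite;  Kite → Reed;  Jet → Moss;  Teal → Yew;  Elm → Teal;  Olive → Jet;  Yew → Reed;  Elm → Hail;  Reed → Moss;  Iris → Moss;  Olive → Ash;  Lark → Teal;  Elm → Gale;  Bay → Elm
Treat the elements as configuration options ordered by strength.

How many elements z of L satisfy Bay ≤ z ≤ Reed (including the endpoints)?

The interval [Bay, Reed] = {Ash, Bay, Elm, Gale, Kite, Lark, Olive, Reed, Teal, Yew}, which has 10 elements.

10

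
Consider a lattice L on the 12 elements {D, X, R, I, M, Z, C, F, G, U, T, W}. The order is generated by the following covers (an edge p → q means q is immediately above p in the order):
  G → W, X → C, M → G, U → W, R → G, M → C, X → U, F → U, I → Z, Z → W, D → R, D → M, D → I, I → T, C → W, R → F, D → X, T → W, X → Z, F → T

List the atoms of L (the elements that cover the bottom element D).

I, M, R, X

The atoms are exactly the elements that cover D: I, M, R, X.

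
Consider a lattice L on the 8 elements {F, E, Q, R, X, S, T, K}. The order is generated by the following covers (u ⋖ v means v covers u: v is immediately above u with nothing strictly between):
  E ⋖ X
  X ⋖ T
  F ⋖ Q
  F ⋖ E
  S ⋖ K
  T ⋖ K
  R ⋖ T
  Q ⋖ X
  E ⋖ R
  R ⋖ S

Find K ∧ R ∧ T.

Common lower bounds of {K, R, T}: E, F, R.
The greatest among these is R.

R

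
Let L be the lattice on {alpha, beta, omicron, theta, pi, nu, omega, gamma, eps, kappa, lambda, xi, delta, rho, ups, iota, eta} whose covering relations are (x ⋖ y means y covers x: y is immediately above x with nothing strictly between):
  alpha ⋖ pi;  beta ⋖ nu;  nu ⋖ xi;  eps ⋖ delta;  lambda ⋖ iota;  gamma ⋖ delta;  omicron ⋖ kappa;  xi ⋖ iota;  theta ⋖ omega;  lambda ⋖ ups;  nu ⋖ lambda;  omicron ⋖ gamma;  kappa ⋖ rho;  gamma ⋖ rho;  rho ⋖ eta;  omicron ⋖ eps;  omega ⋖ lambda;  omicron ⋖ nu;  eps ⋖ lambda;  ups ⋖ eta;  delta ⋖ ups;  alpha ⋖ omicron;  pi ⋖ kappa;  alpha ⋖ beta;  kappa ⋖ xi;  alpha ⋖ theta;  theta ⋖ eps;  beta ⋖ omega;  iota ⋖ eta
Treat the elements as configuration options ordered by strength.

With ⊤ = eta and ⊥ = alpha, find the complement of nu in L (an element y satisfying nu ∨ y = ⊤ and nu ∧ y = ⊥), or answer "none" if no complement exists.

For every candidate y, either nu ∨ y ≠ eta or nu ∧ y ≠ alpha; no complement exists.

none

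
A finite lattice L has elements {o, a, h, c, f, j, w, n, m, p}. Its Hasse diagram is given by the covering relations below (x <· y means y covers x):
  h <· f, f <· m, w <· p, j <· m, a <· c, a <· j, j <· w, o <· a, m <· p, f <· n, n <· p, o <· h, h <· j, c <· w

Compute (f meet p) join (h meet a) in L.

f

f ∧ p = f
h ∧ a = o
f ∨ o = f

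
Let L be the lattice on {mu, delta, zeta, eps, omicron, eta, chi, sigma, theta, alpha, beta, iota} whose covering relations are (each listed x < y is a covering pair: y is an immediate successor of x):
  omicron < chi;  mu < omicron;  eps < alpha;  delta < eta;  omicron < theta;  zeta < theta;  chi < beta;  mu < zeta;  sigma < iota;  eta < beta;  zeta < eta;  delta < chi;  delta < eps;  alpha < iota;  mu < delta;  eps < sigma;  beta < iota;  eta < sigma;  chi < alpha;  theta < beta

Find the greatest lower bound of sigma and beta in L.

Common lower bounds of {sigma, beta}: delta, eta, mu, zeta.
The greatest among these is eta.

eta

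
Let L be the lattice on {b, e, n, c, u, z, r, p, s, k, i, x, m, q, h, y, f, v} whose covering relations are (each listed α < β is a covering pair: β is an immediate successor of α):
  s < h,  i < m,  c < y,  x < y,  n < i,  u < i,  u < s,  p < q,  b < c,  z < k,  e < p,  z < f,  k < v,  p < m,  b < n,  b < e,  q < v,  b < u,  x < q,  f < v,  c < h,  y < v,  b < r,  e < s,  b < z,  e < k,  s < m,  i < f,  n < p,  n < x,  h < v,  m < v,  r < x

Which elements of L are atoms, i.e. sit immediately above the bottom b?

The atoms are exactly the elements that cover b: c, e, n, r, u, z.

c, e, n, r, u, z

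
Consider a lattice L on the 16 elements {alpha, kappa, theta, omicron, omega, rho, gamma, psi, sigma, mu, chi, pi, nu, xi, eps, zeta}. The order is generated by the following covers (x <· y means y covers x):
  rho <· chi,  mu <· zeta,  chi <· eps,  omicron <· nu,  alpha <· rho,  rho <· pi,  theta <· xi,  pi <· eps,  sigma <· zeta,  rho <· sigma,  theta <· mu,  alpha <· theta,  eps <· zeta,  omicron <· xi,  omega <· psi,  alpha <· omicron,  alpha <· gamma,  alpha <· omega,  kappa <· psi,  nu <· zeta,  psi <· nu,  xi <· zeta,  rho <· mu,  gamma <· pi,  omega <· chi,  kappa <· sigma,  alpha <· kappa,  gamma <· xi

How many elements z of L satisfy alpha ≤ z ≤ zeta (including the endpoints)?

16

The interval [alpha, zeta] = {alpha, chi, eps, gamma, kappa, mu, nu, omega, omicron, pi, psi, rho, sigma, theta, xi, zeta}, which has 16 elements.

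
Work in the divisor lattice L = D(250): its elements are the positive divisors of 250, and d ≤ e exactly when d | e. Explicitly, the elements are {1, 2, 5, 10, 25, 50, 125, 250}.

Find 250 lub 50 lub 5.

250

In the divisibility order, the join is the least common multiple: lcm(250, 50, 5) = 250.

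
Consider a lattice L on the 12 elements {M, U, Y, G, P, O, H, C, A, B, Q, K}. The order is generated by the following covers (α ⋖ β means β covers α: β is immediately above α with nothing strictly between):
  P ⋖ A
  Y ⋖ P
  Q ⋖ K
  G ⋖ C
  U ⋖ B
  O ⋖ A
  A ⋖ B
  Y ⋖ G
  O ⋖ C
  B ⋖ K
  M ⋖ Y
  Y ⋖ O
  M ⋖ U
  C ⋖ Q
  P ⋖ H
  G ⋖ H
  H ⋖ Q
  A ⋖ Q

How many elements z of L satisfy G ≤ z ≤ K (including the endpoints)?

5

The interval [G, K] = {C, G, H, K, Q}, which has 5 elements.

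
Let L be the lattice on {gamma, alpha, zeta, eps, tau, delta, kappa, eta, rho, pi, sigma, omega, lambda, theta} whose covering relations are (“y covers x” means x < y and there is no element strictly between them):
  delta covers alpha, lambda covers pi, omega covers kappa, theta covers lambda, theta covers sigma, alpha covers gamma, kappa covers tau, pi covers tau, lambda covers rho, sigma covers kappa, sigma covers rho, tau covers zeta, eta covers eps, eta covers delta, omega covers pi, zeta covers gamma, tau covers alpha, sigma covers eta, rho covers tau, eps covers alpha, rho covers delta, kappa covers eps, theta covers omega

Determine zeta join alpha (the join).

tau

Common upper bounds of {zeta, alpha}: kappa, lambda, omega, pi, rho, sigma, tau, theta.
The least among these is tau.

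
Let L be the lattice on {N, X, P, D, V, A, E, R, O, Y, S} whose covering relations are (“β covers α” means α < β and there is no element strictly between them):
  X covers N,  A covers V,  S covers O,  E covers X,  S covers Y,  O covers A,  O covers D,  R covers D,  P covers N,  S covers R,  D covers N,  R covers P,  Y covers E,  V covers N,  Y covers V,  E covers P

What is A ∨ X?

Common upper bounds of {A, X}: S.
The least among these is S.

S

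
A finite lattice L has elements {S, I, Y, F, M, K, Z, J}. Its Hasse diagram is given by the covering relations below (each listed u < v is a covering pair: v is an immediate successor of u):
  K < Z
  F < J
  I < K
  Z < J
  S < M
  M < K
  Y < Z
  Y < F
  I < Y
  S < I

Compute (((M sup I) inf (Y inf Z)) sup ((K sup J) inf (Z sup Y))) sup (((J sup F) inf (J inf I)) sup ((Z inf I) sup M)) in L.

Z

M ∨ I = K
Y ∧ Z = Y
K ∧ Y = I
K ∨ J = J
Z ∨ Y = Z
J ∧ Z = Z
I ∨ Z = Z
J ∨ F = J
J ∧ I = I
J ∧ I = I
Z ∧ I = I
I ∨ M = K
I ∨ K = K
Z ∨ K = Z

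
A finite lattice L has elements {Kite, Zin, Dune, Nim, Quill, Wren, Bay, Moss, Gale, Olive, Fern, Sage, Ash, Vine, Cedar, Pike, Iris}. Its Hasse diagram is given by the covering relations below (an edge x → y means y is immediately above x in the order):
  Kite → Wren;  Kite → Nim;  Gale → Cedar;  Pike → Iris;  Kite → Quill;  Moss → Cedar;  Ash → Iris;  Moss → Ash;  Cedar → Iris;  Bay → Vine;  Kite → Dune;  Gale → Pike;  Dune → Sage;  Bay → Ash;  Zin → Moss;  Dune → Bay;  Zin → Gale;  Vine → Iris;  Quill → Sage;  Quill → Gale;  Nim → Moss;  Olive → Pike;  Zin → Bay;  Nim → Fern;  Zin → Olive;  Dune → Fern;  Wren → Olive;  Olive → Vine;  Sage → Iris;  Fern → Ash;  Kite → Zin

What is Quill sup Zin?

Common upper bounds of {Quill, Zin}: Cedar, Gale, Iris, Pike.
The least among these is Gale.

Gale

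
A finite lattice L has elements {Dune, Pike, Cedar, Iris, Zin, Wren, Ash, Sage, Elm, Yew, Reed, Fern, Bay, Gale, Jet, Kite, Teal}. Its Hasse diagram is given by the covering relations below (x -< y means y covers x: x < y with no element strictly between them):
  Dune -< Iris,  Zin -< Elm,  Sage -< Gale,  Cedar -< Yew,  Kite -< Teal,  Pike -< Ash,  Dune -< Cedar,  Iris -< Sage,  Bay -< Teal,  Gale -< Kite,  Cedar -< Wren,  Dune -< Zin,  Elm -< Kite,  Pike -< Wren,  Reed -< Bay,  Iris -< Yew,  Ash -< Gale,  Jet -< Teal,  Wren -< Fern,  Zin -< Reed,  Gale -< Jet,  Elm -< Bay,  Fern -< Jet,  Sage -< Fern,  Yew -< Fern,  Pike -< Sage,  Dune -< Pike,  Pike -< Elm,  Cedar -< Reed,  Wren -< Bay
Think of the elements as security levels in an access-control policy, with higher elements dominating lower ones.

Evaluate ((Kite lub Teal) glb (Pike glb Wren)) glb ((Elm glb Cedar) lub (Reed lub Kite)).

Pike

Kite ∨ Teal = Teal
Pike ∧ Wren = Pike
Teal ∧ Pike = Pike
Elm ∧ Cedar = Dune
Reed ∨ Kite = Teal
Dune ∨ Teal = Teal
Pike ∧ Teal = Pike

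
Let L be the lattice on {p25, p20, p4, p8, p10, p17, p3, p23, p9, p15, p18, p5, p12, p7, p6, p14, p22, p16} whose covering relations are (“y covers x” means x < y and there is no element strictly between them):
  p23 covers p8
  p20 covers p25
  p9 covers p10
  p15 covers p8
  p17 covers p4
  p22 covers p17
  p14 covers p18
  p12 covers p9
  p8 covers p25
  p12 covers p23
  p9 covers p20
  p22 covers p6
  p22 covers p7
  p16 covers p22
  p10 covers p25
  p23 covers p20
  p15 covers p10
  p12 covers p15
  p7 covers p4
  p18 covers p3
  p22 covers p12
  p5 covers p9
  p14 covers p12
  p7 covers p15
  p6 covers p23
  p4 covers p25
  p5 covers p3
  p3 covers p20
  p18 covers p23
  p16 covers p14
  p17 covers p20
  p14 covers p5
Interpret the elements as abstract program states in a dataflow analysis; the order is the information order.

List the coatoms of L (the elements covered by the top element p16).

p14, p22

The coatoms are exactly the elements covered by p16: p14, p22.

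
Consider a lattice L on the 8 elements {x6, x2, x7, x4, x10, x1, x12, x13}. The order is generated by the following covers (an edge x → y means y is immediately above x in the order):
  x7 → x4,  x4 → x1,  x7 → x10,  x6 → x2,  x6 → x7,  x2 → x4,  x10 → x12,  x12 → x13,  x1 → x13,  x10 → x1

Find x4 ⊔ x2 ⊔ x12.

Common upper bounds of {x4, x2, x12}: x13.
The least among these is x13.

x13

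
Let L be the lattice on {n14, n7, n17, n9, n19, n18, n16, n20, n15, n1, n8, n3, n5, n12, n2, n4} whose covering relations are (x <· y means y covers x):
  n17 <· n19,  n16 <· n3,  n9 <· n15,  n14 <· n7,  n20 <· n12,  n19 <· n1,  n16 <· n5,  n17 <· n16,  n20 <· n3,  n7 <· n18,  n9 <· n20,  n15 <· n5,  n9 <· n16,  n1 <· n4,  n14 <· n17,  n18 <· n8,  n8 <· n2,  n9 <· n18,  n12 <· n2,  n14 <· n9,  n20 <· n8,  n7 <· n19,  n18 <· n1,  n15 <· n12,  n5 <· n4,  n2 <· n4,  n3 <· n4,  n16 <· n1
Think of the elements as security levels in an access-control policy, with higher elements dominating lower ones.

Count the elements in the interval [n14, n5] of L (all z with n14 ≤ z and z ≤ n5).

The interval [n14, n5] = {n14, n15, n16, n17, n5, n9}, which has 6 elements.

6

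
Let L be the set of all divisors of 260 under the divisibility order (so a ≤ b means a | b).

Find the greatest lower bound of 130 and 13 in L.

In the divisibility order, the meet is the greatest common divisor: gcd(130, 13) = 13.

13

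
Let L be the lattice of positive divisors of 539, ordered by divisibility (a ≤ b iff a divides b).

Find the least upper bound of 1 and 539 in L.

Common upper bounds of {1, 539}: 539.
The least among these is 539.

539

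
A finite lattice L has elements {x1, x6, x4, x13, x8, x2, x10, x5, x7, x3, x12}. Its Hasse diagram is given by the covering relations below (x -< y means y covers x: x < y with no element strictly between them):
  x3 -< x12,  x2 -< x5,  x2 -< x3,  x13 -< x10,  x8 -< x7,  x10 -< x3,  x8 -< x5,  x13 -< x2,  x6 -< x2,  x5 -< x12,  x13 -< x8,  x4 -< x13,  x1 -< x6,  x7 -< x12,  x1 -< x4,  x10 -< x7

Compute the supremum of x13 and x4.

Common upper bounds of {x13, x4}: x10, x12, x13, x2, x3, x5, x7, x8.
The least among these is x13.

x13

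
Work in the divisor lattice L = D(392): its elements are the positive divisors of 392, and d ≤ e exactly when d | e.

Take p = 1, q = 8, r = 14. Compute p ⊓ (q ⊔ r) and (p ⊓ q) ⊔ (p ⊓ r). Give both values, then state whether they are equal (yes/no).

1; 1; yes

q ⊔ r = 56, so p ⊓ (q ⊔ r) = 1 ⊓ 56 = 1.
p ⊓ q = 1 and p ⊓ r = 1, so (p ⊓ q) ⊔ (p ⊓ r) = 1 ⊔ 1 = 1.
Equal: yes.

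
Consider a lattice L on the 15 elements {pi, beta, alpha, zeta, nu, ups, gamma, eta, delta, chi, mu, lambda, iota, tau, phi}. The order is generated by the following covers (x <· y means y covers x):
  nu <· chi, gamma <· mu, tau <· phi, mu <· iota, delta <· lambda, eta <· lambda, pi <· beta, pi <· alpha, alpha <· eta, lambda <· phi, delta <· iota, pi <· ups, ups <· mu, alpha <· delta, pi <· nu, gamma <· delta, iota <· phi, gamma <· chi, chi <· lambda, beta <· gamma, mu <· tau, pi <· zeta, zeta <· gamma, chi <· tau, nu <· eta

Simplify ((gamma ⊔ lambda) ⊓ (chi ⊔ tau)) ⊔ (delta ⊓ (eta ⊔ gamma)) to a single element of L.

gamma ∨ lambda = lambda
chi ∨ tau = tau
lambda ∧ tau = chi
eta ∨ gamma = lambda
delta ∧ lambda = delta
chi ∨ delta = lambda

lambda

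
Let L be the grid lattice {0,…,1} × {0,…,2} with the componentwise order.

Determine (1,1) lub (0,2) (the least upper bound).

(1,2)

Common upper bounds of {(1,1), (0,2)}: (1,2).
The least among these is (1,2).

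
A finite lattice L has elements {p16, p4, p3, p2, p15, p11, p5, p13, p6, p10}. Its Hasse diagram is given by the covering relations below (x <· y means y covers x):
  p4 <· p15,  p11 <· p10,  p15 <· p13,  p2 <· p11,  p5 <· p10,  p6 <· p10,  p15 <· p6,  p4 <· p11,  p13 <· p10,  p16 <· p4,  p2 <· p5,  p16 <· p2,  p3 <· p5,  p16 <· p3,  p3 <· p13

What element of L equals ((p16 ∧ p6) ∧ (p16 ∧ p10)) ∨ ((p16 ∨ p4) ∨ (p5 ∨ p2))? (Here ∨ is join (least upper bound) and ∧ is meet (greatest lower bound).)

p10

p16 ∧ p6 = p16
p16 ∧ p10 = p16
p16 ∧ p16 = p16
p16 ∨ p4 = p4
p5 ∨ p2 = p5
p4 ∨ p5 = p10
p16 ∨ p10 = p10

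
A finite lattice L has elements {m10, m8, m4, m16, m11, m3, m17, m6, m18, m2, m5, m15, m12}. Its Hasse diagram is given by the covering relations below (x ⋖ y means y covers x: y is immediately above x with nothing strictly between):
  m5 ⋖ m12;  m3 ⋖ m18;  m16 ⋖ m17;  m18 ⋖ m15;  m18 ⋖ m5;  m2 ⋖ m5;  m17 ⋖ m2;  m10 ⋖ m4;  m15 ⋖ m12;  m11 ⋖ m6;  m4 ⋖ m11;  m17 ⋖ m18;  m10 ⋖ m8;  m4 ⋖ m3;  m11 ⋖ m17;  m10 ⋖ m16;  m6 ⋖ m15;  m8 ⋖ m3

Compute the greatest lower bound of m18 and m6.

m11

Common lower bounds of {m18, m6}: m10, m11, m4.
The greatest among these is m11.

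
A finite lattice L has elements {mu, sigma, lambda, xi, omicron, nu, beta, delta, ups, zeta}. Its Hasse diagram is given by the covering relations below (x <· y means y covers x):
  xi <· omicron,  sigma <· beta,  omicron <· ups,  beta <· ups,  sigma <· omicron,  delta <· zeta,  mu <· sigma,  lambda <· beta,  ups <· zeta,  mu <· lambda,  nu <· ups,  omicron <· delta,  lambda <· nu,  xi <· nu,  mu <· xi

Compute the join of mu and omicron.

omicron

Common upper bounds of {mu, omicron}: delta, omicron, ups, zeta.
The least among these is omicron.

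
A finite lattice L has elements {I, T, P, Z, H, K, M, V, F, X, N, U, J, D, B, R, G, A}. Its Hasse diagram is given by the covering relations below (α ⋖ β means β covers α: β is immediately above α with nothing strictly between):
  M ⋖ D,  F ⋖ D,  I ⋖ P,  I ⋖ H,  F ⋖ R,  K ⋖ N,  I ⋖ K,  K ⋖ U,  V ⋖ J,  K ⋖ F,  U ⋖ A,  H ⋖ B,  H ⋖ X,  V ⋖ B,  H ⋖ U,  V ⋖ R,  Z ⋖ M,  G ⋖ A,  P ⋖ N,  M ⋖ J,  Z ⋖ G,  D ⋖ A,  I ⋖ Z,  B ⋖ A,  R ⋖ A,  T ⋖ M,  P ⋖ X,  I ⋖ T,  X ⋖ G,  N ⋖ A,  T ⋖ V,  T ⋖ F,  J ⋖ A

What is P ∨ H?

Common upper bounds of {P, H}: A, G, X.
The least among these is X.

X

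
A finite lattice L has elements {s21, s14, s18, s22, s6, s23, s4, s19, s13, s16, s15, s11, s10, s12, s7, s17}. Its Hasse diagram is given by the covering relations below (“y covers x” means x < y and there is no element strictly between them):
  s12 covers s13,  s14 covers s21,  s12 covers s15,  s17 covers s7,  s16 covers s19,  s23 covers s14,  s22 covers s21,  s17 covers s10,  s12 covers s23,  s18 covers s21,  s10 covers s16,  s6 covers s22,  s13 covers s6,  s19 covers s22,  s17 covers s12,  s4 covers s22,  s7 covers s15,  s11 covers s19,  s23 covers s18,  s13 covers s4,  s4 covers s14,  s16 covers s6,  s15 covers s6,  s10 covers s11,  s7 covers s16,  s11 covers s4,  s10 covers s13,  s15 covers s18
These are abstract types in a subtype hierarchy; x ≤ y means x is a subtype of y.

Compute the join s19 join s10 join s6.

s10

Common upper bounds of {s19, s10, s6}: s10, s17.
The least among these is s10.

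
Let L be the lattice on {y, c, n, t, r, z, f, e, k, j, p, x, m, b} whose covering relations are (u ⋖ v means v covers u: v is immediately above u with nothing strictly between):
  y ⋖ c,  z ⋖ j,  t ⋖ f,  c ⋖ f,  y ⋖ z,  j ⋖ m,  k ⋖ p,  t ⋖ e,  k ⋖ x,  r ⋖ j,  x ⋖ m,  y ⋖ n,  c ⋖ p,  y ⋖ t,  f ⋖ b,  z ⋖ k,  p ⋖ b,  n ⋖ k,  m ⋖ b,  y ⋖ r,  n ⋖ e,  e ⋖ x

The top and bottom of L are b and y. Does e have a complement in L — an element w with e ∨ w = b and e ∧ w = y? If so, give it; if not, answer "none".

Need w with e ∨ w = b and e ∧ w = y.
Checking each element gives: c.

c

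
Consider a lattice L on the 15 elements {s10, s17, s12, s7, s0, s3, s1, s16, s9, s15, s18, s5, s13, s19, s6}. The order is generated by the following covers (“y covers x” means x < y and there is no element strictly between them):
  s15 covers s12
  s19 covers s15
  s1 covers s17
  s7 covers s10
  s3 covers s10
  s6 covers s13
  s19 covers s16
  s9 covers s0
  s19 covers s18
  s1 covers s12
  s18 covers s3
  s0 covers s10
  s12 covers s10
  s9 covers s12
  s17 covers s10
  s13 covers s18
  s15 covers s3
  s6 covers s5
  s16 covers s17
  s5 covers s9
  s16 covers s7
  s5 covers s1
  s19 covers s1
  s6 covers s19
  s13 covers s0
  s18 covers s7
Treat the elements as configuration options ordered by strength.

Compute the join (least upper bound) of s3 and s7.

Common upper bounds of {s3, s7}: s13, s18, s19, s6.
The least among these is s18.

s18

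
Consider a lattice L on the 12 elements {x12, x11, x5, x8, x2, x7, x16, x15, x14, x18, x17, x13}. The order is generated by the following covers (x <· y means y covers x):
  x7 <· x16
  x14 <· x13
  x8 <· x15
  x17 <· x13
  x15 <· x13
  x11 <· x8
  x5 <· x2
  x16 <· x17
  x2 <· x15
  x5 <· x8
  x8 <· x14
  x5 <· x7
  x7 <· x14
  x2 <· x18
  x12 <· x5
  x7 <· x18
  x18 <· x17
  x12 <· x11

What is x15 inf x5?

x5

Common lower bounds of {x15, x5}: x12, x5.
The greatest among these is x5.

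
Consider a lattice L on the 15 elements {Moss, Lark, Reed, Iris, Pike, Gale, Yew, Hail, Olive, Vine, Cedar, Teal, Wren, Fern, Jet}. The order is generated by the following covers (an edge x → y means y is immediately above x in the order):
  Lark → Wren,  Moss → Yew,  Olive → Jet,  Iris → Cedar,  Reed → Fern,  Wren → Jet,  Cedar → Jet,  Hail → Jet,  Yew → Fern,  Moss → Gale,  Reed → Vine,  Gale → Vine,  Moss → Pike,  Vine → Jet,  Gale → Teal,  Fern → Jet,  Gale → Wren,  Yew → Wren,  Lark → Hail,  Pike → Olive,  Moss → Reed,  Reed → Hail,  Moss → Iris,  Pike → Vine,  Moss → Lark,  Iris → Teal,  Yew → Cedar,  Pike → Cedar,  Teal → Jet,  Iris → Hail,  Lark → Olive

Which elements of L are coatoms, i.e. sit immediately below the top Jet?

The coatoms are exactly the elements covered by Jet: Cedar, Fern, Hail, Olive, Teal, Vine, Wren.

Cedar, Fern, Hail, Olive, Teal, Vine, Wren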